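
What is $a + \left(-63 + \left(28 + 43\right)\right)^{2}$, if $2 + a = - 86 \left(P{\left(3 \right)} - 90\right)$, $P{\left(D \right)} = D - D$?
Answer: $7802$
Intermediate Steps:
$P{\left(D \right)} = 0$
$a = 7738$ ($a = -2 - 86 \left(0 - 90\right) = -2 - -7740 = -2 + 7740 = 7738$)
$a + \left(-63 + \left(28 + 43\right)\right)^{2} = 7738 + \left(-63 + \left(28 + 43\right)\right)^{2} = 7738 + \left(-63 + 71\right)^{2} = 7738 + 8^{2} = 7738 + 64 = 7802$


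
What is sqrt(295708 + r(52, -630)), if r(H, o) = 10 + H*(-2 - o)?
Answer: 9*sqrt(4054) ≈ 573.04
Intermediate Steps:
sqrt(295708 + r(52, -630)) = sqrt(295708 + (10 - 2*52 - 1*52*(-630))) = sqrt(295708 + (10 - 104 + 32760)) = sqrt(295708 + 32666) = sqrt(328374) = 9*sqrt(4054)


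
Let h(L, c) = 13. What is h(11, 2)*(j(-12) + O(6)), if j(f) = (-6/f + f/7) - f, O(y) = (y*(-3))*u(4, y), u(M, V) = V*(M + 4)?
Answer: -155285/14 ≈ -11092.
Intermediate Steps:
u(M, V) = V*(4 + M)
O(y) = -24*y² (O(y) = (y*(-3))*(y*(4 + 4)) = (-3*y)*(y*8) = (-3*y)*(8*y) = -24*y²)
j(f) = -6/f - 6*f/7 (j(f) = (-6/f + f*(⅐)) - f = (-6/f + f/7) - f = -6/f - 6*f/7)
h(11, 2)*(j(-12) + O(6)) = 13*((-6/(-12) - 6/7*(-12)) - 24*6²) = 13*((-6*(-1/12) + 72/7) - 24*36) = 13*((½ + 72/7) - 864) = 13*(151/14 - 864) = 13*(-11945/14) = -155285/14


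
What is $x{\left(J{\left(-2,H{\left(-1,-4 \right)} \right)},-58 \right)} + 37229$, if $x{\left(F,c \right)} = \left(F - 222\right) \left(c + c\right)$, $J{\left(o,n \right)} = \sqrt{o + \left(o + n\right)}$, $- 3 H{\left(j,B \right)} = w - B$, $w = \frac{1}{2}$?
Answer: $62981 - 58 i \sqrt{22} \approx 62981.0 - 272.04 i$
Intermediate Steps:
$w = \frac{1}{2} \approx 0.5$
$H{\left(j,B \right)} = - \frac{1}{6} + \frac{B}{3}$ ($H{\left(j,B \right)} = - \frac{\frac{1}{2} - B}{3} = - \frac{1}{6} + \frac{B}{3}$)
$J{\left(o,n \right)} = \sqrt{n + 2 o}$ ($J{\left(o,n \right)} = \sqrt{o + \left(n + o\right)} = \sqrt{n + 2 o}$)
$x{\left(F,c \right)} = 2 c \left(-222 + F\right)$ ($x{\left(F,c \right)} = \left(-222 + F\right) 2 c = 2 c \left(-222 + F\right)$)
$x{\left(J{\left(-2,H{\left(-1,-4 \right)} \right)},-58 \right)} + 37229 = 2 \left(-58\right) \left(-222 + \sqrt{\left(- \frac{1}{6} + \frac{1}{3} \left(-4\right)\right) + 2 \left(-2\right)}\right) + 37229 = 2 \left(-58\right) \left(-222 + \sqrt{\left(- \frac{1}{6} - \frac{4}{3}\right) - 4}\right) + 37229 = 2 \left(-58\right) \left(-222 + \sqrt{- \frac{3}{2} - 4}\right) + 37229 = 2 \left(-58\right) \left(-222 + \sqrt{- \frac{11}{2}}\right) + 37229 = 2 \left(-58\right) \left(-222 + \frac{i \sqrt{22}}{2}\right) + 37229 = \left(25752 - 58 i \sqrt{22}\right) + 37229 = 62981 - 58 i \sqrt{22}$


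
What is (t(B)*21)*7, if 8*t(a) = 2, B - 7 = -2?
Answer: 147/4 ≈ 36.750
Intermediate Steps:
B = 5 (B = 7 - 2 = 5)
t(a) = 1/4 (t(a) = (1/8)*2 = 1/4)
(t(B)*21)*7 = ((1/4)*21)*7 = (21/4)*7 = 147/4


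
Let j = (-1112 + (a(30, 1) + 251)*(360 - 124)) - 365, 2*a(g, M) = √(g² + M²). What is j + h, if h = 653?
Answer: 58412 + 118*√901 ≈ 61954.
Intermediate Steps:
a(g, M) = √(M² + g²)/2 (a(g, M) = √(g² + M²)/2 = √(M² + g²)/2)
j = 57759 + 118*√901 (j = (-1112 + (√(1² + 30²)/2 + 251)*(360 - 124)) - 365 = (-1112 + (√(1 + 900)/2 + 251)*236) - 365 = (-1112 + (√901/2 + 251)*236) - 365 = (-1112 + (251 + √901/2)*236) - 365 = (-1112 + (59236 + 118*√901)) - 365 = (58124 + 118*√901) - 365 = 57759 + 118*√901 ≈ 61301.)
j + h = (57759 + 118*√901) + 653 = 58412 + 118*√901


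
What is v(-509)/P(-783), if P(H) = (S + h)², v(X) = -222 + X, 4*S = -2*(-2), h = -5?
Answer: -731/16 ≈ -45.688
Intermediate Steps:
S = 1 (S = (-2*(-2))/4 = (¼)*4 = 1)
P(H) = 16 (P(H) = (1 - 5)² = (-4)² = 16)
v(-509)/P(-783) = (-222 - 509)/16 = -731*1/16 = -731/16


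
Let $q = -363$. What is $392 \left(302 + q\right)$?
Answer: $-23912$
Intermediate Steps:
$392 \left(302 + q\right) = 392 \left(302 - 363\right) = 392 \left(-61\right) = -23912$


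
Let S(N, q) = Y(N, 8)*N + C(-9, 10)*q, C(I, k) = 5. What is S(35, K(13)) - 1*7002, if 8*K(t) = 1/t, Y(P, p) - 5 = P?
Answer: -582603/104 ≈ -5602.0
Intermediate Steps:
Y(P, p) = 5 + P
K(t) = 1/(8*t)
S(N, q) = 5*q + N*(5 + N) (S(N, q) = (5 + N)*N + 5*q = N*(5 + N) + 5*q = 5*q + N*(5 + N))
S(35, K(13)) - 1*7002 = (5*((⅛)/13) + 35*(5 + 35)) - 1*7002 = (5*((⅛)*(1/13)) + 35*40) - 7002 = (5*(1/104) + 1400) - 7002 = (5/104 + 1400) - 7002 = 145605/104 - 7002 = -582603/104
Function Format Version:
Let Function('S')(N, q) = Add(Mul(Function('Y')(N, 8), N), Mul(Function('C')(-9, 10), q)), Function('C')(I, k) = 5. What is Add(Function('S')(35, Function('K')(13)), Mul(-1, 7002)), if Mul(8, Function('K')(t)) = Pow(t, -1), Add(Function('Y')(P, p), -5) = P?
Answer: Rational(-582603, 104) ≈ -5602.0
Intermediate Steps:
Function('Y')(P, p) = Add(5, P)
Function('K')(t) = Mul(Rational(1, 8), Pow(t, -1))
Function('S')(N, q) = Add(Mul(5, q), Mul(N, Add(5, N))) (Function('S')(N, q) = Add(Mul(Add(5, N), N), Mul(5, q)) = Add(Mul(N, Add(5, N)), Mul(5, q)) = Add(Mul(5, q), Mul(N, Add(5, N))))
Add(Function('S')(35, Function('K')(13)), Mul(-1, 7002)) = Add(Add(Mul(5, Mul(Rational(1, 8), Pow(13, -1))), Mul(35, Add(5, 35))), Mul(-1, 7002)) = Add(Add(Mul(5, Mul(Rational(1, 8), Rational(1, 13))), Mul(35, 40)), -7002) = Add(Add(Mul(5, Rational(1, 104)), 1400), -7002) = Add(Add(Rational(5, 104), 1400), -7002) = Add(Rational(145605, 104), -7002) = Rational(-582603, 104)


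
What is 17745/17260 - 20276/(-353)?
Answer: 71245549/1218556 ≈ 58.467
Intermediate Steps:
17745/17260 - 20276/(-353) = 17745*(1/17260) - 20276*(-1/353) = 3549/3452 + 20276/353 = 71245549/1218556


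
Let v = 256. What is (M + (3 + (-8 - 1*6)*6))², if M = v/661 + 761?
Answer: 202262469696/436921 ≈ 4.6293e+5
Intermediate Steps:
M = 503277/661 (M = 256/661 + 761 = 503277/661 ≈ 761.39)
(M + (3 + (-8 - 1*6)*6))² = (503277/661 + (3 + (-8 - 1*6)*6))² = (503277/661 + (3 + (-8 - 6)*6))² = (503277/661 + (3 - 14*6))² = (503277/661 + (3 - 84))² = (503277/661 - 81)² = (449736/661)² = 202262469696/436921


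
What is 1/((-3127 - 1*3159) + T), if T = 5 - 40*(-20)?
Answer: -1/5481 ≈ -0.00018245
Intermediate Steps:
T = 805 (T = 5 + 800 = 805)
1/((-3127 - 1*3159) + T) = 1/((-3127 - 1*3159) + 805) = 1/((-3127 - 3159) + 805) = 1/(-6286 + 805) = 1/(-5481) = -1/5481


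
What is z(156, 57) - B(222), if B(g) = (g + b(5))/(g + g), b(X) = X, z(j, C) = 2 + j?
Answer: 69925/444 ≈ 157.49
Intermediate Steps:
B(g) = (5 + g)/(2*g) (B(g) = (g + 5)/(g + g) = (5 + g)/((2*g)) = (5 + g)*(1/(2*g)) = (5 + g)/(2*g))
z(156, 57) - B(222) = (2 + 156) - (5 + 222)/(2*222) = 158 - 227/(2*222) = 158 - 1*227/444 = 158 - 227/444 = 69925/444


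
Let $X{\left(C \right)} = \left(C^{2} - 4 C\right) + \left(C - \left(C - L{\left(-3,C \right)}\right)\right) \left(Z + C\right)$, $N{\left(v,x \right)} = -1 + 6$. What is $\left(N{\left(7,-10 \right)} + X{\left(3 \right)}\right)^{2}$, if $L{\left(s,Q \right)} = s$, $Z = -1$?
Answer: $16$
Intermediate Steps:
$N{\left(v,x \right)} = 5$
$X{\left(C \right)} = 3 + C^{2} - 7 C$ ($X{\left(C \right)} = \left(C^{2} - 4 C\right) + \left(C - \left(3 + C\right)\right) \left(-1 + C\right) = \left(C^{2} - 4 C\right) - 3 \left(-1 + C\right) = \left(C^{2} - 4 C\right) - \left(-3 + 3 C\right) = 3 + C^{2} - 7 C$)
$\left(N{\left(7,-10 \right)} + X{\left(3 \right)}\right)^{2} = \left(5 + \left(3 + 3^{2} - 21\right)\right)^{2} = \left(5 + \left(3 + 9 - 21\right)\right)^{2} = \left(5 - 9\right)^{2} = \left(-4\right)^{2} = 16$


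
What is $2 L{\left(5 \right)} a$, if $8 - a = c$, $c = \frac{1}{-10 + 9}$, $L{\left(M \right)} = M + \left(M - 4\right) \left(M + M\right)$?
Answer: $270$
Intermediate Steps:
$L{\left(M \right)} = M + 2 M \left(-4 + M\right)$ ($L{\left(M \right)} = M + \left(-4 + M\right) 2 M = M + 2 M \left(-4 + M\right)$)
$c = -1$ ($c = \frac{1}{-1} = -1$)
$a = 9$ ($a = 8 - -1 = 8 + 1 = 9$)
$2 L{\left(5 \right)} a = 2 \cdot 5 \left(-7 + 2 \cdot 5\right) 9 = 2 \cdot 5 \left(-7 + 10\right) 9 = 2 \cdot 5 \cdot 3 \cdot 9 = 2 \cdot 15 \cdot 9 = 30 \cdot 9 = 270$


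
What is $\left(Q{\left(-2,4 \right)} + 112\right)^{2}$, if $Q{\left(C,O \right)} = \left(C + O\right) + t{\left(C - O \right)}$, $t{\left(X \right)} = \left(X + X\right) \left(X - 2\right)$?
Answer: $44100$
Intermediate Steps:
$t{\left(X \right)} = 2 X \left(-2 + X\right)$
$Q{\left(C,O \right)} = C + O + 2 \left(C - O\right) \left(-2 + C - O\right)$ ($Q{\left(C,O \right)} = \left(C + O\right) + 2 \left(C - O\right) \left(-2 + \left(C - O\right)\right) = \left(C + O\right) + 2 \left(C - O\right) \left(-2 + C - O\right) = C + O + 2 \left(C - O\right) \left(-2 + C - O\right)$)
$\left(Q{\left(-2,4 \right)} + 112\right)^{2} = \left(\left(-2 + 4 - 2 \left(-2 - 4\right) \left(2 + 4 - -2\right)\right) + 112\right)^{2} = \left(\left(-2 + 4 - 2 \left(-2 - 4\right) \left(2 + 4 + 2\right)\right) + 112\right)^{2} = \left(\left(-2 + 4 - \left(-12\right) 8\right) + 112\right)^{2} = \left(\left(-2 + 4 + 96\right) + 112\right)^{2} = \left(98 + 112\right)^{2} = 210^{2} = 44100$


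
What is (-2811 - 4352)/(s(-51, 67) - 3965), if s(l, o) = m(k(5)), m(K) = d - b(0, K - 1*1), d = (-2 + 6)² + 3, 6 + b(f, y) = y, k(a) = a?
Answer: 247/136 ≈ 1.8162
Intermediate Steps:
b(f, y) = -6 + y
d = 19 (d = 4² + 3 = 16 + 3 = 19)
m(K) = 26 - K (m(K) = 19 - (-6 + (K - 1*1)) = 19 - (-6 + (K - 1)) = 19 - (-6 + (-1 + K)) = 19 - (-7 + K) = 19 + (7 - K) = 26 - K)
s(l, o) = 21 (s(l, o) = 26 - 1*5 = 26 - 5 = 21)
(-2811 - 4352)/(s(-51, 67) - 3965) = (-2811 - 4352)/(21 - 3965) = -7163/(-3944) = -7163*(-1/3944) = 247/136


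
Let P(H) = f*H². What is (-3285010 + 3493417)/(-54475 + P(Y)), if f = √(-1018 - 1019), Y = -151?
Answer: -11352971325/1061974494862 - 4751888007*I*√2037/1061974494862 ≈ -0.01069 - 0.20195*I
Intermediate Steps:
f = I*√2037 (f = √(-2037) = I*√2037 ≈ 45.133*I)
P(H) = I*√2037*H² (P(H) = (I*√2037)*H² = I*√2037*H²)
(-3285010 + 3493417)/(-54475 + P(Y)) = (-3285010 + 3493417)/(-54475 + I*√2037*(-151)²) = 208407/(-54475 + I*√2037*22801) = 208407/(-54475 + 22801*I*√2037)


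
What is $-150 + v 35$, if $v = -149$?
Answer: $-5365$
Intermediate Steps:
$-150 + v 35 = -150 - 5215 = -5365$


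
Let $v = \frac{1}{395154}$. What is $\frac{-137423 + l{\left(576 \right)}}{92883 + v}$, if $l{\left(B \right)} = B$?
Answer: $- \frac{54075639438}{36703088983} \approx -1.4733$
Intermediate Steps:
$v = \frac{1}{395154} \approx 2.5307 \cdot 10^{-6}$
$\frac{-137423 + l{\left(576 \right)}}{92883 + v} = \frac{-137423 + 576}{92883 + \frac{1}{395154}} = - \frac{136847}{\frac{36703088983}{395154}} = \left(-136847\right) \frac{395154}{36703088983} = - \frac{54075639438}{36703088983}$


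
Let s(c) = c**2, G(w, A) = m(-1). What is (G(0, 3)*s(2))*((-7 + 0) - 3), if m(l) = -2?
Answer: 80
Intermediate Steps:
G(w, A) = -2
(G(0, 3)*s(2))*((-7 + 0) - 3) = (-2*2**2)*((-7 + 0) - 3) = (-2*4)*(-7 - 3) = -8*(-10) = 80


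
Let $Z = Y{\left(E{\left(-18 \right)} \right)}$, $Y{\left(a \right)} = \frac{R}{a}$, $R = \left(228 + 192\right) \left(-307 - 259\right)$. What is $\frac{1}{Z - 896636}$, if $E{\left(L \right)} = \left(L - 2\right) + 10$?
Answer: $- \frac{1}{872864} \approx -1.1457 \cdot 10^{-6}$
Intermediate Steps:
$E{\left(L \right)} = 8 + L$ ($E{\left(L \right)} = \left(-2 + L\right) + 10 = 8 + L$)
$R = -237720$ ($R = 420 \left(-566\right) = -237720$)
$Y{\left(a \right)} = - \frac{237720}{a}$
$Z = 23772$ ($Z = - \frac{237720}{8 - 18} = - \frac{237720}{-10} = \left(-237720\right) \left(- \frac{1}{10}\right) = 23772$)
$\frac{1}{Z - 896636} = \frac{1}{23772 - 896636} = \frac{1}{-872864} = - \frac{1}{872864}$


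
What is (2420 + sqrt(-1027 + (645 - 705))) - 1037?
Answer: 1383 + I*sqrt(1087) ≈ 1383.0 + 32.97*I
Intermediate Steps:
(2420 + sqrt(-1027 + (645 - 705))) - 1037 = (2420 + sqrt(-1027 - 60)) - 1037 = (2420 + sqrt(-1087)) - 1037 = (2420 + I*sqrt(1087)) - 1037 = 1383 + I*sqrt(1087)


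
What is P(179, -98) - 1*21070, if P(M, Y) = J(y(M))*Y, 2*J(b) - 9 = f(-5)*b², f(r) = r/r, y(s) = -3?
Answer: -21952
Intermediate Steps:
f(r) = 1
J(b) = 9/2 + b²/2 (J(b) = 9/2 + (1*b²)/2 = 9/2 + b²/2)
P(M, Y) = 9*Y (P(M, Y) = (9/2 + (½)*(-3)²)*Y = (9/2 + (½)*9)*Y = (9/2 + 9/2)*Y = 9*Y)
P(179, -98) - 1*21070 = 9*(-98) - 1*21070 = -882 - 21070 = -21952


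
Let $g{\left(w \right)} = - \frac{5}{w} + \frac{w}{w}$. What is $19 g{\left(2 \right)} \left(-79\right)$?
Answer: $\frac{4503}{2} \approx 2251.5$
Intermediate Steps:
$g{\left(w \right)} = 1 - \frac{5}{w}$ ($g{\left(w \right)} = - \frac{5}{w} + 1 = 1 - \frac{5}{w}$)
$19 g{\left(2 \right)} \left(-79\right) = 19 \frac{-5 + 2}{2} \left(-79\right) = 19 \cdot \frac{1}{2} \left(-3\right) \left(-79\right) = 19 \left(- \frac{3}{2}\right) \left(-79\right) = \left(- \frac{57}{2}\right) \left(-79\right) = \frac{4503}{2}$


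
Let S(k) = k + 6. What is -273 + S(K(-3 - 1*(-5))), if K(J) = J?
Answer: -265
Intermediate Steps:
S(k) = 6 + k
-273 + S(K(-3 - 1*(-5))) = -273 + (6 + (-3 - 1*(-5))) = -273 + (6 + (-3 + 5)) = -273 + (6 + 2) = -273 + 8 = -265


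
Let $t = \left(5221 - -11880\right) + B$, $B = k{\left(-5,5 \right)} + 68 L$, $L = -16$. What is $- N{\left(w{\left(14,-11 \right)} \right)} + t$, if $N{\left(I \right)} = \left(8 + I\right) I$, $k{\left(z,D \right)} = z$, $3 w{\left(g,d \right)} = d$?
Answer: $\frac{144215}{9} \approx 16024.0$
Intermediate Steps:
$w{\left(g,d \right)} = \frac{d}{3}$
$B = -1093$ ($B = -5 + 68 \left(-16\right) = -5 - 1088 = -1093$)
$N{\left(I \right)} = I \left(8 + I\right)$
$t = 16008$ ($t = \left(5221 - -11880\right) - 1093 = \left(5221 + 11880\right) - 1093 = 17101 - 1093 = 16008$)
$- N{\left(w{\left(14,-11 \right)} \right)} + t = - \frac{1}{3} \left(-11\right) \left(8 + \frac{1}{3} \left(-11\right)\right) + 16008 = - \frac{\left(-11\right) \left(8 - \frac{11}{3}\right)}{3} + 16008 = - \frac{\left(-11\right) 13}{3 \cdot 3} + 16008 = \left(-1\right) \left(- \frac{143}{9}\right) + 16008 = \frac{143}{9} + 16008 = \frac{144215}{9}$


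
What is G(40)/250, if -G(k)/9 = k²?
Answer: -288/5 ≈ -57.600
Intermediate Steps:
G(k) = -9*k²
G(40)/250 = (-9*40²)/250 = (-9*1600)/250 = (1/250)*(-14400) = -288/5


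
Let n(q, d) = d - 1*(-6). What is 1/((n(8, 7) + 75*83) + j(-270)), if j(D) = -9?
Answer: 1/6229 ≈ 0.00016054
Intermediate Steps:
n(q, d) = 6 + d (n(q, d) = d + 6 = 6 + d)
1/((n(8, 7) + 75*83) + j(-270)) = 1/(((6 + 7) + 75*83) - 9) = 1/((13 + 6225) - 9) = 1/(6238 - 9) = 1/6229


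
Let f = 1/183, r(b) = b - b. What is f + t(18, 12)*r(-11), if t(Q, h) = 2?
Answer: 1/183 ≈ 0.0054645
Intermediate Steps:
r(b) = 0
f = 1/183 ≈ 0.0054645
f + t(18, 12)*r(-11) = 1/183 + 2*0 = 1/183 + 0 = 1/183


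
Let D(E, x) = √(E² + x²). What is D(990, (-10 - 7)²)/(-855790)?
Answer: -√1063621/855790 ≈ -0.0012051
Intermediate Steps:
D(990, (-10 - 7)²)/(-855790) = √(990² + ((-10 - 7)²)²)/(-855790) = √(980100 + ((-17)²)²)*(-1/855790) = √(980100 + 289²)*(-1/855790) = √(980100 + 83521)*(-1/855790) = √1063621*(-1/855790) = -√1063621/855790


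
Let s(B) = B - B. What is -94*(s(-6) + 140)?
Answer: -13160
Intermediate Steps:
s(B) = 0
-94*(s(-6) + 140) = -94*(0 + 140) = -94*140 = -13160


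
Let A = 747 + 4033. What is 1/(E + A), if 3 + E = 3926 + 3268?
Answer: 1/11971 ≈ 8.3535e-5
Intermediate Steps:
E = 7191 (E = -3 + (3926 + 3268) = -3 + 7194 = 7191)
A = 4780
1/(E + A) = 1/(7191 + 4780) = 1/11971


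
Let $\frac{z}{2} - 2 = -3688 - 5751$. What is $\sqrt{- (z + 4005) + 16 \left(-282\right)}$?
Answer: $\sqrt{10357} \approx 101.77$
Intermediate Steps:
$z = -18874$ ($z = 4 + 2 \left(-3688 - 5751\right) = 4 + 2 \left(-9439\right) = 4 - 18878 = -18874$)
$\sqrt{- (z + 4005) + 16 \left(-282\right)} = \sqrt{- (-18874 + 4005) + 16 \left(-282\right)} = \sqrt{\left(-1\right) \left(-14869\right) - 4512} = \sqrt{14869 - 4512} = \sqrt{10357}$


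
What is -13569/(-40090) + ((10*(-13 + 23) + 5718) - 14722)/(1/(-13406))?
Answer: 4785424005729/40090 ≈ 1.1937e+8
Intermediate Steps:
-13569/(-40090) + ((10*(-13 + 23) + 5718) - 14722)/(1/(-13406)) = -13569*(-1/40090) + ((10*10 + 5718) - 14722)/(-1/13406) = 13569/40090 + ((100 + 5718) - 14722)*(-13406) = 13569/40090 + (5818 - 14722)*(-13406) = 13569/40090 - 8904*(-13406) = 13569/40090 + 119367024 = 4785424005729/40090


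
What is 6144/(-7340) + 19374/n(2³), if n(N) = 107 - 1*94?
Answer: 35531322/23855 ≈ 1489.5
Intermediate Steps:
n(N) = 13 (n(N) = 107 - 94 = 13)
6144/(-7340) + 19374/n(2³) = 6144/(-7340) + 19374/13 = 6144*(-1/7340) + 19374*(1/13) = -1536/1835 + 19374/13 = 35531322/23855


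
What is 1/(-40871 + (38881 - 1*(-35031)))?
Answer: 1/33041 ≈ 3.0265e-5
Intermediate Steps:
1/(-40871 + (38881 - 1*(-35031))) = 1/(-40871 + (38881 + 35031)) = 1/(-40871 + 73912) = 1/33041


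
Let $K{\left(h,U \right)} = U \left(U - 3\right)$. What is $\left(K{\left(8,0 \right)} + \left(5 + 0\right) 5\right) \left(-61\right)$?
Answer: $-1525$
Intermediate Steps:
$K{\left(h,U \right)} = U \left(-3 + U\right)$
$\left(K{\left(8,0 \right)} + \left(5 + 0\right) 5\right) \left(-61\right) = \left(0 \left(-3 + 0\right) + \left(5 + 0\right) 5\right) \left(-61\right) = \left(0 \left(-3\right) + 5 \cdot 5\right) \left(-61\right) = \left(0 + 25\right) \left(-61\right) = 25 \left(-61\right) = -1525$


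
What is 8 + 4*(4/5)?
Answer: 56/5 ≈ 11.200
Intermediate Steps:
8 + 4*(4/5) = 8 + 16/5 = 56/5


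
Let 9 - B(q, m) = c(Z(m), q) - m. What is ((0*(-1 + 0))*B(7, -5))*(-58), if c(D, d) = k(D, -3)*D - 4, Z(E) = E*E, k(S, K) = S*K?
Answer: 0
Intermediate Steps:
k(S, K) = K*S
Z(E) = E²
c(D, d) = -4 - 3*D² (c(D, d) = (-3*D)*D - 4 = -3*D² - 4 = -4 - 3*D²)
B(q, m) = 13 + m + 3*m⁴ (B(q, m) = 9 - ((-4 - 3*m⁴) - m) = 9 - (-4 - m - 3*m⁴) = 9 + (4 + m + 3*m⁴) = 13 + m + 3*m⁴)
((0*(-1 + 0))*B(7, -5))*(-58) = ((0*(-1 + 0))*(13 - 5 + 3*(-5)⁴))*(-58) = ((0*(-1))*(13 - 5 + 3*625))*(-58) = (0*(13 - 5 + 1875))*(-58) = (0*1883)*(-58) = 0*(-58) = 0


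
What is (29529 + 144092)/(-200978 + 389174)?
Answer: 173621/188196 ≈ 0.92255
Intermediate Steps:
(29529 + 144092)/(-200978 + 389174) = 173621/188196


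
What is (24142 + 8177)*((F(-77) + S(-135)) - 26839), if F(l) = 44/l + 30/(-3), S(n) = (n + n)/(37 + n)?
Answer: -6073635798/7 ≈ -8.6766e+8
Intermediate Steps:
S(n) = 2*n/(37 + n) (S(n) = (2*n)/(37 + n) = 2*n/(37 + n))
F(l) = -10 + 44/l (F(l) = 44/l + 30*(-⅓) = 44/l - 10 = -10 + 44/l)
(24142 + 8177)*((F(-77) + S(-135)) - 26839) = (24142 + 8177)*(((-10 + 44/(-77)) + 2*(-135)/(37 - 135)) - 26839) = 32319*(((-10 + 44*(-1/77)) + 2*(-135)/(-98)) - 26839) = 32319*(((-10 - 4/7) + 2*(-135)*(-1/98)) - 26839) = 32319*((-74/7 + 135/49) - 26839) = 32319*(-383/49 - 26839) = 32319*(-1315494/49) = -6073635798/7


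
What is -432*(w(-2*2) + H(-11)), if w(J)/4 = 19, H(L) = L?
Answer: -28080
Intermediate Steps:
w(J) = 76 (w(J) = 4*19 = 76)
-432*(w(-2*2) + H(-11)) = -432*(76 - 11) = -432*65 = -28080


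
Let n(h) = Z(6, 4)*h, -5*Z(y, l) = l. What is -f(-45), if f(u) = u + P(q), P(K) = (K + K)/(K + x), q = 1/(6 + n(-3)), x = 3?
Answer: 5885/131 ≈ 44.924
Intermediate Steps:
Z(y, l) = -l/5
n(h) = -4*h/5 (n(h) = (-1/5*4)*h = -4*h/5)
q = 5/42 (q = 1/(6 - 4/5*(-3)) = 1/(6 + 12/5) = 1/(42/5) = 5/42 ≈ 0.11905)
P(K) = 2*K/(3 + K) (P(K) = (K + K)/(K + 3) = (2*K)/(3 + K) = 2*K/(3 + K))
f(u) = 10/131 + u (f(u) = u + 2*(5/42)/(3 + 5/42) = u + 2*(5/42)/(131/42) = u + 2*(5/42)*(42/131) = u + 10/131 = 10/131 + u)
-f(-45) = -(10/131 - 45) = -1*(-5885/131) = 5885/131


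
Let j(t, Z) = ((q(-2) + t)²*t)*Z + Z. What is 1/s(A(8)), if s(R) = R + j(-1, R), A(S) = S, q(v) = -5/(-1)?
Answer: -1/112 ≈ -0.0089286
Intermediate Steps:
q(v) = 5 (q(v) = -5*(-1) = 5)
j(t, Z) = Z + Z*t*(5 + t)² (j(t, Z) = ((5 + t)²*t)*Z + Z = (t*(5 + t)²)*Z + Z = Z*t*(5 + t)² + Z = Z + Z*t*(5 + t)²)
s(R) = -14*R (s(R) = R + R*(1 - (5 - 1)²) = R + R*(1 - 1*4²) = R + R*(1 - 1*16) = R + R*(1 - 16) = R + R*(-15) = R - 15*R = -14*R)
1/s(A(8)) = 1/(-14*8) = 1/(-112) = -1/112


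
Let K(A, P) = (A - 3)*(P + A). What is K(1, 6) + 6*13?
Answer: 64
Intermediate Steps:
K(A, P) = (-3 + A)*(A + P)
K(1, 6) + 6*13 = (1² - 3*1 - 3*6 + 1*6) + 6*13 = (1 - 3 - 18 + 6) + 78 = -14 + 78 = 64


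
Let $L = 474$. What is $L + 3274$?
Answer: $3748$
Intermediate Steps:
$L + 3274 = 474 + 3274 = 3748$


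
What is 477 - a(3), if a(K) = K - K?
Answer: 477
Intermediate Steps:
a(K) = 0
477 - a(3) = 477 - 1*0 = 477 + 0 = 477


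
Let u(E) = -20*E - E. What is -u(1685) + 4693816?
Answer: 4729201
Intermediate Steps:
u(E) = -21*E
-u(1685) + 4693816 = -(-21)*1685 + 4693816 = -1*(-35385) + 4693816 = 35385 + 4693816 = 4729201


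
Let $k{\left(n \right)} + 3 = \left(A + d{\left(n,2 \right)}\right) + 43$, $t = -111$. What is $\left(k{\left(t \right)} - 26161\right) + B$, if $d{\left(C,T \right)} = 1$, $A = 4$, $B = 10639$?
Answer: $-15477$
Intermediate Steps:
$k{\left(n \right)} = 45$ ($k{\left(n \right)} = -3 + \left(\left(4 + 1\right) + 43\right) = -3 + \left(5 + 43\right) = -3 + 48 = 45$)
$\left(k{\left(t \right)} - 26161\right) + B = \left(45 - 26161\right) + 10639 = -26116 + 10639 = -15477$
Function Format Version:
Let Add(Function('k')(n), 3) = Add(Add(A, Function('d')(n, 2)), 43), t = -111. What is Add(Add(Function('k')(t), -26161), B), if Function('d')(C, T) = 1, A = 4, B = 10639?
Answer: -15477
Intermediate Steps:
Function('k')(n) = 45 (Function('k')(n) = Add(-3, Add(Add(4, 1), 43)) = Add(-3, Add(5, 43)) = Add(-3, 48) = 45)
Add(Add(Function('k')(t), -26161), B) = Add(Add(45, -26161), 10639) = Add(-26116, 10639) = -15477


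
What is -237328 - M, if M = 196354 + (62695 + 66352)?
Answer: -562729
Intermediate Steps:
M = 325401 (M = 196354 + 129047 = 325401)
-237328 - M = -237328 - 1*325401 = -237328 - 325401 = -562729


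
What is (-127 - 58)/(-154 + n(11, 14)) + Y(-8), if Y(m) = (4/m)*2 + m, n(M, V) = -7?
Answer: -1264/161 ≈ -7.8509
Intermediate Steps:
Y(m) = m + 8/m (Y(m) = 8/m + m = m + 8/m)
(-127 - 58)/(-154 + n(11, 14)) + Y(-8) = (-127 - 58)/(-154 - 7) + (-8 + 8/(-8)) = -185/(-161) + (-8 + 8*(-⅛)) = -185*(-1/161) + (-8 - 1) = 185/161 - 9 = -1264/161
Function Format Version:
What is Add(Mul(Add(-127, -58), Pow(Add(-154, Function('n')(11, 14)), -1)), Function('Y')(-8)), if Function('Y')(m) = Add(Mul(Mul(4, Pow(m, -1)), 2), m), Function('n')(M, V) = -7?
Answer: Rational(-1264, 161) ≈ -7.8509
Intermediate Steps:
Function('Y')(m) = Add(m, Mul(8, Pow(m, -1))) (Function('Y')(m) = Add(Mul(8, Pow(m, -1)), m) = Add(m, Mul(8, Pow(m, -1))))
Add(Mul(Add(-127, -58), Pow(Add(-154, Function('n')(11, 14)), -1)), Function('Y')(-8)) = Add(Mul(Add(-127, -58), Pow(Add(-154, -7), -1)), Add(-8, Mul(8, Pow(-8, -1)))) = Add(Mul(-185, Pow(-161, -1)), Add(-8, Mul(8, Rational(-1, 8)))) = Add(Mul(-185, Rational(-1, 161)), Add(-8, -1)) = Add(Rational(185, 161), -9) = Rational(-1264, 161)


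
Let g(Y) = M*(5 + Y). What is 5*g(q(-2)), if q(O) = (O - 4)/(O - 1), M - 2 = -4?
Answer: -70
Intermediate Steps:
M = -2 (M = 2 - 4 = -2)
q(O) = (-4 + O)/(-1 + O)
g(Y) = -10 - 2*Y (g(Y) = -2*(5 + Y) = -10 - 2*Y)
5*g(q(-2)) = 5*(-10 - 2*(-4 - 2)/(-1 - 2)) = 5*(-10 - 2*(-6)/(-3)) = 5*(-10 - (-2)*(-6)/3) = 5*(-10 - 2*2) = 5*(-10 - 4) = 5*(-14) = -70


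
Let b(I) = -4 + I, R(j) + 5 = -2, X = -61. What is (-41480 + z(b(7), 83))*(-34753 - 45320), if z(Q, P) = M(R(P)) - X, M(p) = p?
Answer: 3317104098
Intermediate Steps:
R(j) = -7 (R(j) = -5 - 2 = -7)
z(Q, P) = 54 (z(Q, P) = -7 - 1*(-61) = -7 + 61 = 54)
(-41480 + z(b(7), 83))*(-34753 - 45320) = (-41480 + 54)*(-34753 - 45320) = -41426*(-80073) = 3317104098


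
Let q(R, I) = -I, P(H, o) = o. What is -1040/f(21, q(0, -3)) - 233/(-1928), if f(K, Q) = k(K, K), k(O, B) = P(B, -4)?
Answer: 501513/1928 ≈ 260.12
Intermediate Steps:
k(O, B) = -4
f(K, Q) = -4
-1040/f(21, q(0, -3)) - 233/(-1928) = -1040/(-4) - 233/(-1928) = -1040*(-¼) - 233*(-1/1928) = 260 + 233/1928 = 501513/1928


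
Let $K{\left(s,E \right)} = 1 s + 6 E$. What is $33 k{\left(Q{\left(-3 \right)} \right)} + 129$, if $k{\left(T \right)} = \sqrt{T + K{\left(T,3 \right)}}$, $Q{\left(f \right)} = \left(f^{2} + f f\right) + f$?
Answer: $129 + 132 \sqrt{3} \approx 357.63$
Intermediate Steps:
$K{\left(s,E \right)} = s + 6 E$
$Q{\left(f \right)} = f + 2 f^{2}$ ($Q{\left(f \right)} = \left(f^{2} + f^{2}\right) + f = 2 f^{2} + f = f + 2 f^{2}$)
$k{\left(T \right)} = \sqrt{18 + 2 T}$ ($k{\left(T \right)} = \sqrt{T + \left(T + 6 \cdot 3\right)} = \sqrt{T + \left(T + 18\right)} = \sqrt{T + \left(18 + T\right)} = \sqrt{18 + 2 T}$)
$33 k{\left(Q{\left(-3 \right)} \right)} + 129 = 33 \sqrt{18 + 2 \left(- 3 \left(1 + 2 \left(-3\right)\right)\right)} + 129 = 33 \sqrt{18 + 2 \left(- 3 \left(1 - 6\right)\right)} + 129 = 33 \sqrt{18 + 2 \left(\left(-3\right) \left(-5\right)\right)} + 129 = 33 \sqrt{18 + 2 \cdot 15} + 129 = 33 \sqrt{18 + 30} + 129 = 33 \sqrt{48} + 129 = 33 \cdot 4 \sqrt{3} + 129 = 132 \sqrt{3} + 129 = 129 + 132 \sqrt{3}$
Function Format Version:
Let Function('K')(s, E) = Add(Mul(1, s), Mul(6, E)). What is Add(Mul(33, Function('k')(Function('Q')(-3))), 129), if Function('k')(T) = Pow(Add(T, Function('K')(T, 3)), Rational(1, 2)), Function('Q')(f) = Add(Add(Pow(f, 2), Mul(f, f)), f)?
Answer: Add(129, Mul(132, Pow(3, Rational(1, 2)))) ≈ 357.63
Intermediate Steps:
Function('K')(s, E) = Add(s, Mul(6, E))
Function('Q')(f) = Add(f, Mul(2, Pow(f, 2))) (Function('Q')(f) = Add(Add(Pow(f, 2), Pow(f, 2)), f) = Add(Mul(2, Pow(f, 2)), f) = Add(f, Mul(2, Pow(f, 2))))
Function('k')(T) = Pow(Add(18, Mul(2, T)), Rational(1, 2)) (Function('k')(T) = Pow(Add(T, Add(T, Mul(6, 3))), Rational(1, 2)) = Pow(Add(T, Add(T, 18)), Rational(1, 2)) = Pow(Add(T, Add(18, T)), Rational(1, 2)) = Pow(Add(18, Mul(2, T)), Rational(1, 2)))
Add(Mul(33, Function('k')(Function('Q')(-3))), 129) = Add(Mul(33, Pow(Add(18, Mul(2, Mul(-3, Add(1, Mul(2, -3))))), Rational(1, 2))), 129) = Add(Mul(33, Pow(Add(18, Mul(2, Mul(-3, Add(1, -6)))), Rational(1, 2))), 129) = Add(Mul(33, Pow(Add(18, Mul(2, Mul(-3, -5))), Rational(1, 2))), 129) = Add(Mul(33, Pow(Add(18, Mul(2, 15)), Rational(1, 2))), 129) = Add(Mul(33, Pow(Add(18, 30), Rational(1, 2))), 129) = Add(Mul(33, Pow(48, Rational(1, 2))), 129) = Add(Mul(33, Mul(4, Pow(3, Rational(1, 2)))), 129) = Add(Mul(132, Pow(3, Rational(1, 2))), 129) = Add(129, Mul(132, Pow(3, Rational(1, 2))))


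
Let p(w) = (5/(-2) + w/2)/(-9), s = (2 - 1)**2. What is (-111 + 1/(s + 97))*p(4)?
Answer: -10877/1764 ≈ -6.1661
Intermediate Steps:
s = 1 (s = 1**2 = 1)
p(w) = 5/18 - w/18 (p(w) = (5*(-1/2) + w*(1/2))*(-1/9) = (-5/2 + w/2)*(-1/9) = 5/18 - w/18)
(-111 + 1/(s + 97))*p(4) = (-111 + 1/(1 + 97))*(5/18 - 1/18*4) = (-111 + 1/98)*(5/18 - 2/9) = (-111 + 1/98)*(1/18) = -10877/98*1/18 = -10877/1764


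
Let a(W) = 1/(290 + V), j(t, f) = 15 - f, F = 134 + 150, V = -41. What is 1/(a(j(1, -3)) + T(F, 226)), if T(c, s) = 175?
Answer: 249/43576 ≈ 0.0057142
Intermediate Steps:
F = 284
a(W) = 1/249 (a(W) = 1/(290 - 41) = 1/249)
1/(a(j(1, -3)) + T(F, 226)) = 1/(1/249 + 175) = 1/(43576/249) = 249/43576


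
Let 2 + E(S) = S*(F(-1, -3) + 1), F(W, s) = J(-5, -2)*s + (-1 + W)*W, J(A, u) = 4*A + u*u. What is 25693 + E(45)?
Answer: 27986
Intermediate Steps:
J(A, u) = u² + 4*A (J(A, u) = 4*A + u² = u² + 4*A)
F(W, s) = -16*s + W*(-1 + W) (F(W, s) = ((-2)² + 4*(-5))*s + (-1 + W)*W = (4 - 20)*s + W*(-1 + W) = -16*s + W*(-1 + W))
E(S) = -2 + 51*S (E(S) = -2 + S*(((-1)² - 1*(-1) - 16*(-3)) + 1) = -2 + S*((1 + 1 + 48) + 1) = -2 + S*(50 + 1) = -2 + S*51 = -2 + 51*S)
25693 + E(45) = 25693 + (-2 + 51*45) = 25693 + (-2 + 2295) = 25693 + 2293 = 27986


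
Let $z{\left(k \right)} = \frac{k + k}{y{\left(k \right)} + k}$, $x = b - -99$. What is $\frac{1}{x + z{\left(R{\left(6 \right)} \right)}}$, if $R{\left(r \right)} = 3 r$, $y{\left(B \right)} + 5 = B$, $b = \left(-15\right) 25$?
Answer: $- \frac{31}{8520} \approx -0.0036385$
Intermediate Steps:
$b = -375$
$x = -276$ ($x = -375 - -99 = -375 + 99 = -276$)
$y{\left(B \right)} = -5 + B$
$z{\left(k \right)} = \frac{2 k}{-5 + 2 k}$ ($z{\left(k \right)} = \frac{k + k}{\left(-5 + k\right) + k} = \frac{2 k}{-5 + 2 k}$)
$\frac{1}{x + z{\left(R{\left(6 \right)} \right)}} = \frac{1}{-276 + \frac{2 \cdot 3 \cdot 6}{-5 + 2 \cdot 3 \cdot 6}} = \frac{1}{-276 + 2 \cdot 18 \frac{1}{-5 + 2 \cdot 18}} = \frac{1}{-276 + 2 \cdot 18 \frac{1}{-5 + 36}} = \frac{1}{-276 + 2 \cdot 18 \cdot \frac{1}{31}} = \frac{1}{-276 + \frac{36}{31}} = \frac{1}{- \frac{8520}{31}} = - \frac{31}{8520}$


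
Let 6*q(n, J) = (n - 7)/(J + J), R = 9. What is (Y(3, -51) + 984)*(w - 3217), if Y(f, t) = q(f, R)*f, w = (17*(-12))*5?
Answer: -37518635/9 ≈ -4.1687e+6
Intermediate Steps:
w = -1020 (w = -204*5 = -1020)
q(n, J) = (-7 + n)/(12*J) (q(n, J) = ((n - 7)/(J + J))/6 = ((-7 + n)/((2*J)))/6 = ((-7 + n)*(1/(2*J)))/6 = ((-7 + n)/(2*J))/6 = (-7 + n)/(12*J))
Y(f, t) = f*(-7/108 + f/108) (Y(f, t) = ((1/12)*(-7 + f)/9)*f = ((1/12)*(⅑)*(-7 + f))*f = (-7/108 + f/108)*f = f*(-7/108 + f/108))
(Y(3, -51) + 984)*(w - 3217) = ((1/108)*3*(-7 + 3) + 984)*(-1020 - 3217) = ((1/108)*3*(-4) + 984)*(-4237) = (-⅑ + 984)*(-4237) = (8855/9)*(-4237) = -37518635/9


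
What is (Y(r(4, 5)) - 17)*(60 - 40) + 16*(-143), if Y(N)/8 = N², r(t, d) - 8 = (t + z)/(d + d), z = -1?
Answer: 41972/5 ≈ 8394.4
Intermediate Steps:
r(t, d) = 8 + (-1 + t)/(2*d) (r(t, d) = 8 + (t - 1)/(d + d) = 8 + (-1 + t)/((2*d)) = 8 + (-1 + t)*(1/(2*d)) = 8 + (-1 + t)/(2*d))
Y(N) = 8*N²
(Y(r(4, 5)) - 17)*(60 - 40) + 16*(-143) = (8*((½)*(-1 + 4 + 16*5)/5)² - 17)*(60 - 40) + 16*(-143) = (8*((½)*(⅕)*(-1 + 4 + 80))² - 17)*20 - 2288 = (8*((½)*(⅕)*83)² - 17)*20 - 2288 = (8*(83/10)² - 17)*20 - 2288 = (8*(6889/100) - 17)*20 - 2288 = (13778/25 - 17)*20 - 2288 = (13353/25)*20 - 2288 = 53412/5 - 2288 = 41972/5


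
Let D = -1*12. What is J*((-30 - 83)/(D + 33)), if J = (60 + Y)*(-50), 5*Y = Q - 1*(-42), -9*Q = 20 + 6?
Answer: 492680/27 ≈ 18247.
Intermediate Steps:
Q = -26/9 (Q = -(20 + 6)/9 = -⅑*26 = -26/9 ≈ -2.8889)
Y = 352/45 (Y = (-26/9 - 1*(-42))/5 = (-26/9 + 42)/5 = (⅕)*(352/9) = 352/45 ≈ 7.8222)
D = -12
J = -30520/9 (J = (60 + 352/45)*(-50) = (3052/45)*(-50) = -30520/9 ≈ -3391.1)
J*((-30 - 83)/(D + 33)) = -30520*(-30 - 83)/(9*(-12 + 33)) = -(-3448760)/(9*21) = -30520/9*(-113/21) = 492680/27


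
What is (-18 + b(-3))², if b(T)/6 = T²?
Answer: 1296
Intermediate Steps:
b(T) = 6*T²
(-18 + b(-3))² = (-18 + 6*(-3)²)² = (-18 + 6*9)² = (-18 + 54)² = 36² = 1296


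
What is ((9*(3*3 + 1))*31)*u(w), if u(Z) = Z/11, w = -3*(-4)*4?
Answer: 133920/11 ≈ 12175.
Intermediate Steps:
w = 48 (w = 12*4 = 48)
u(Z) = Z/11 (u(Z) = Z*(1/11) = Z/11)
((9*(3*3 + 1))*31)*u(w) = ((9*(3*3 + 1))*31)*((1/11)*48) = ((9*(9 + 1))*31)*(48/11) = ((9*10)*31)*(48/11) = (90*31)*(48/11) = 2790*(48/11) = 133920/11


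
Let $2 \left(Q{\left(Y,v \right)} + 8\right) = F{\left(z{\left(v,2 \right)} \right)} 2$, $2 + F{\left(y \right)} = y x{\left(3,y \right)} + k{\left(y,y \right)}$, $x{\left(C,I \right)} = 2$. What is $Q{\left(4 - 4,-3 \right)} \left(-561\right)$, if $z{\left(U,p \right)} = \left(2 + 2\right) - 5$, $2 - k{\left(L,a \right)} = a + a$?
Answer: $4488$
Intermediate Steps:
$k{\left(L,a \right)} = 2 - 2 a$ ($k{\left(L,a \right)} = 2 - \left(a + a\right) = 2 - 2 a$)
$z{\left(U,p \right)} = -1$ ($z{\left(U,p \right)} = 4 - 5 = -1$)
$F{\left(y \right)} = 0$ ($F{\left(y \right)} = -2 - \left(-2 + 2 y - y 2\right) = -2 + \left(2 y - \left(-2 + 2 y\right)\right) = -2 + 2 = 0$)
$Q{\left(Y,v \right)} = -8$ ($Q{\left(Y,v \right)} = -8 + \frac{0 \cdot 2}{2} = -8 + \frac{1}{2} \cdot 0 = -8 + 0 = -8$)
$Q{\left(4 - 4,-3 \right)} \left(-561\right) = \left(-8\right) \left(-561\right) = 4488$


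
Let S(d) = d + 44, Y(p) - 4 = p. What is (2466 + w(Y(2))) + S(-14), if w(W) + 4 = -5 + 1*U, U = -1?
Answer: 2486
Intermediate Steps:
Y(p) = 4 + p
S(d) = 44 + d
w(W) = -10 (w(W) = -4 + (-5 + 1*(-1)) = -4 + (-5 - 1) = -4 - 6 = -10)
(2466 + w(Y(2))) + S(-14) = (2466 - 10) + (44 - 14) = 2456 + 30 = 2486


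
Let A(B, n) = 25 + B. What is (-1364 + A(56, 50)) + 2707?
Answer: 1424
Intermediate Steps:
(-1364 + A(56, 50)) + 2707 = (-1364 + (25 + 56)) + 2707 = (-1364 + 81) + 2707 = -1283 + 2707 = 1424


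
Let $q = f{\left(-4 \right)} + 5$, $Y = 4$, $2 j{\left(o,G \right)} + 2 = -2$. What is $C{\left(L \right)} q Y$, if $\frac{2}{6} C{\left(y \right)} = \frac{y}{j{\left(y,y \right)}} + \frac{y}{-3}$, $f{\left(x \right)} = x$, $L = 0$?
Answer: $0$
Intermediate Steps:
$j{\left(o,G \right)} = -2$ ($j{\left(o,G \right)} = -1 + \frac{1}{2} \left(-2\right) = -1 - 1 = -2$)
$C{\left(y \right)} = - \frac{5 y}{2}$ ($C{\left(y \right)} = 3 \left(\frac{y}{-2} + \frac{y}{-3}\right) = 3 \left(y \left(- \frac{1}{2}\right) + y \left(- \frac{1}{3}\right)\right) = 3 \left(- \frac{y}{2} - \frac{y}{3}\right) = 3 \left(- \frac{5 y}{6}\right) = - \frac{5 y}{2}$)
$q = 1$ ($q = -4 + 5 = 1$)
$C{\left(L \right)} q Y = \left(- \frac{5}{2}\right) 0 \cdot 1 \cdot 4 = 0 \cdot 1 \cdot 4 = 0 \cdot 4 = 0$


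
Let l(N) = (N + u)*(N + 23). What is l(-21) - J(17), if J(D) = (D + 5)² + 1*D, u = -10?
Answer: -563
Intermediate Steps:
l(N) = (-10 + N)*(23 + N) (l(N) = (N - 10)*(N + 23) = (-10 + N)*(23 + N))
J(D) = D + (5 + D)² (J(D) = (5 + D)² + D = D + (5 + D)²)
l(-21) - J(17) = (-230 + (-21)² + 13*(-21)) - (17 + (5 + 17)²) = (-230 + 441 - 273) - (17 + 22²) = -62 - (17 + 484) = -62 - 1*501 = -62 - 501 = -563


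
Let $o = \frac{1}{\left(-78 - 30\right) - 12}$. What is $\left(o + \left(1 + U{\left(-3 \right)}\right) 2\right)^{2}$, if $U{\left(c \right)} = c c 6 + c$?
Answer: $\frac{155725441}{14400} \approx 10814.0$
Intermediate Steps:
$U{\left(c \right)} = c + 6 c^{2}$ ($U{\left(c \right)} = c 6 c + c = 6 c^{2} + c = c + 6 c^{2}$)
$o = - \frac{1}{120}$ ($o = \frac{1}{\left(-78 - 30\right) - 12} = \frac{1}{-108 - 12} = \frac{1}{-120} = - \frac{1}{120} \approx -0.0083333$)
$\left(o + \left(1 + U{\left(-3 \right)}\right) 2\right)^{2} = \left(- \frac{1}{120} + \left(1 - 3 \left(1 + 6 \left(-3\right)\right)\right) 2\right)^{2} = \left(- \frac{1}{120} + \left(1 - 3 \left(1 - 18\right)\right) 2\right)^{2} = \left(- \frac{1}{120} + \left(1 - -51\right) 2\right)^{2} = \left(- \frac{1}{120} + \left(1 + 51\right) 2\right)^{2} = \left(- \frac{1}{120} + 52 \cdot 2\right)^{2} = \left(- \frac{1}{120} + 104\right)^{2} = \left(\frac{12479}{120}\right)^{2} = \frac{155725441}{14400}$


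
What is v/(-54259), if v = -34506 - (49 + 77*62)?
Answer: 39329/54259 ≈ 0.72484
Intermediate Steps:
v = -39329 (v = -34506 - (49 + 4774) = -34506 - 1*4823 = -34506 - 4823 = -39329)
v/(-54259) = -39329/(-54259) = -39329*(-1/54259) = 39329/54259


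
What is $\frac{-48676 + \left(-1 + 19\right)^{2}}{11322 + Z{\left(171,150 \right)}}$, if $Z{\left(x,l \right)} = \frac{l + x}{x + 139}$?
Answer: $- \frac{14989120}{3510141} \approx -4.2702$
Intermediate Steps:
$Z{\left(x,l \right)} = \frac{l + x}{139 + x}$
$\frac{-48676 + \left(-1 + 19\right)^{2}}{11322 + Z{\left(171,150 \right)}} = \frac{-48676 + \left(-1 + 19\right)^{2}}{11322 + \frac{150 + 171}{139 + 171}} = \frac{-48676 + 18^{2}}{11322 + \frac{1}{310} \cdot 321} = \frac{-48676 + 324}{11322 + \frac{1}{310} \cdot 321} = - \frac{48352}{11322 + \frac{321}{310}} = - \frac{48352}{\frac{3510141}{310}} = \left(-48352\right) \frac{310}{3510141} = - \frac{14989120}{3510141}$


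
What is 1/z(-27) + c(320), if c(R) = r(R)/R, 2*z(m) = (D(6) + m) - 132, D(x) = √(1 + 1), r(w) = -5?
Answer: -45631/1617856 - 2*√2/25279 ≈ -0.028316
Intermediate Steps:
D(x) = √2
z(m) = -66 + m/2 + √2/2 (z(m) = ((√2 + m) - 132)/2 = ((m + √2) - 132)/2 = (-132 + m + √2)/2 = -66 + m/2 + √2/2)
c(R) = -5/R
1/z(-27) + c(320) = 1/(-66 + (½)*(-27) + √2/2) - 5/320 = 1/(-66 - 27/2 + √2/2) - 5*1/320 = 1/(-159/2 + √2/2) - 1/64 = -1/64 + 1/(-159/2 + √2/2)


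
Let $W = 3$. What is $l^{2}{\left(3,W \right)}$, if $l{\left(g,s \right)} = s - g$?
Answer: $0$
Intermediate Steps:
$l^{2}{\left(3,W \right)} = \left(3 - 3\right)^{2} = 0^{2} = 0$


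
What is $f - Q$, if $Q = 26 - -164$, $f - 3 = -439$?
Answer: $-626$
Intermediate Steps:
$f = -436$ ($f = 3 - 439 = -436$)
$Q = 190$ ($Q = 26 + 164 = 190$)
$f - Q = -436 - 190 = -626$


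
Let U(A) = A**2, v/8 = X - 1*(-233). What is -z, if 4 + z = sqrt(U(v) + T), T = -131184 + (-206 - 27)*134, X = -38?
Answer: 4 - sqrt(2271194) ≈ -1503.0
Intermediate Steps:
v = 1560 (v = 8*(-38 - 1*(-233)) = 8*(-38 + 233) = 8*195 = 1560)
T = -162406 (T = -131184 - 233*134 = -131184 - 31222 = -162406)
z = -4 + sqrt(2271194) (z = -4 + sqrt(1560**2 - 162406) = -4 + sqrt(2433600 - 162406) = -4 + sqrt(2271194) ≈ 1503.0)
-z = -(-4 + sqrt(2271194)) = 4 - sqrt(2271194)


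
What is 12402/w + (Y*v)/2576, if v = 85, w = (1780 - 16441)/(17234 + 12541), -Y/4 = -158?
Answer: -4400235055/174846 ≈ -25166.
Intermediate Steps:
Y = 632 (Y = -4*(-158) = 632)
w = -4887/9925 (w = -14661/29775 = -14661*1/29775 = -4887/9925 ≈ -0.49239)
12402/w + (Y*v)/2576 = 12402/(-4887/9925) + (632*85)/2576 = 12402*(-9925/4887) + 53720*(1/2576) = -13676650/543 + 6715/322 = -4400235055/174846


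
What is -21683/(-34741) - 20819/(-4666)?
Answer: 824445757/162101506 ≈ 5.0860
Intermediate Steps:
-21683/(-34741) - 20819/(-4666) = -21683*(-1/34741) - 20819*(-1/4666) = 21683/34741 + 20819/4666 = 824445757/162101506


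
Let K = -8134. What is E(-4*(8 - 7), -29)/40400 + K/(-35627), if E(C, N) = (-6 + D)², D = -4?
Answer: 3321763/14393308 ≈ 0.23079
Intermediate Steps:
E(C, N) = 100 (E(C, N) = (-6 - 4)² = (-10)² = 100)
E(-4*(8 - 7), -29)/40400 + K/(-35627) = 100/40400 - 8134/(-35627) = 100*(1/40400) - 8134*(-1/35627) = 1/404 + 8134/35627 = 3321763/14393308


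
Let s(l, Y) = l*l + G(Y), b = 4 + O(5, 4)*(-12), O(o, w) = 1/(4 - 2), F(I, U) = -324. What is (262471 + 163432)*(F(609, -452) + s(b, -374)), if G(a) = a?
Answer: -295576682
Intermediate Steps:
O(o, w) = 1/2
b = -2 (b = 4 + (1/2)*(-12) = 4 - 6 = -2)
s(l, Y) = Y + l**2 (s(l, Y) = l*l + Y = l**2 + Y = Y + l**2)
(262471 + 163432)*(F(609, -452) + s(b, -374)) = (262471 + 163432)*(-324 + (-374 + (-2)**2)) = 425903*(-324 + (-374 + 4)) = 425903*(-324 - 370) = 425903*(-694) = -295576682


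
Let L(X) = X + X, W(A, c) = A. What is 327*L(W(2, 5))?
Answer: 1308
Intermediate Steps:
L(X) = 2*X
327*L(W(2, 5)) = 327*(2*2) = 327*4 = 1308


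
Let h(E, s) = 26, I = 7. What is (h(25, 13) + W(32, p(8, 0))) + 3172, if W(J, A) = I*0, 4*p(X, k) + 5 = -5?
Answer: 3198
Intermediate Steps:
p(X, k) = -5/2 (p(X, k) = -5/4 + (¼)*(-5) = -5/4 - 5/4 = -5/2)
W(J, A) = 0 (W(J, A) = 7*0 = 0)
(h(25, 13) + W(32, p(8, 0))) + 3172 = (26 + 0) + 3172 = 26 + 3172 = 3198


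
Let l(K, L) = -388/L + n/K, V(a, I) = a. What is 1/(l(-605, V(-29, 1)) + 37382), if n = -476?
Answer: 17545/656115734 ≈ 2.6741e-5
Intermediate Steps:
l(K, L) = -476/K - 388/L (l(K, L) = -388/L - 476/K = -476/K - 388/L)
1/(l(-605, V(-29, 1)) + 37382) = 1/((-476/(-605) - 388/(-29)) + 37382) = 1/((-476*(-1/605) - 388*(-1/29)) + 37382) = 1/((476/605 + 388/29) + 37382) = 1/(248544/17545 + 37382) = 1/(656115734/17545) = 17545/656115734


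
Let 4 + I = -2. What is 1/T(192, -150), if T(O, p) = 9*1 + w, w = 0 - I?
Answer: 1/15 ≈ 0.066667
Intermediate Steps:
I = -6 (I = -4 - 2 = -6)
w = 6 (w = 0 - 1*(-6) = 0 + 6 = 6)
T(O, p) = 15 (T(O, p) = 9*1 + 6 = 9 + 6 = 15)
1/T(192, -150) = 1/15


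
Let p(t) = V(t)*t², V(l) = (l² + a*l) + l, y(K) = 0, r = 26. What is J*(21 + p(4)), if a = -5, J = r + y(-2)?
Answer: 546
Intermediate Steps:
J = 26 (J = 26 + 0 = 26)
V(l) = l² - 4*l (V(l) = (l² - 5*l) + l = l² - 4*l)
p(t) = t³*(-4 + t) (p(t) = (t*(-4 + t))*t² = t³*(-4 + t))
J*(21 + p(4)) = 26*(21 + 4³*(-4 + 4)) = 26*(21 + 64*0) = 26*(21 + 0) = 26*21 = 546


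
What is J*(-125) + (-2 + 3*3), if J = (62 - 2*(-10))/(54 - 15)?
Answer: -9977/39 ≈ -255.82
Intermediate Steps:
J = 82/39 (J = (62 + 20)/39 = 82*(1/39) = 82/39 ≈ 2.1026)
J*(-125) + (-2 + 3*3) = (82/39)*(-125) + (-2 + 3*3) = -10250/39 + (-2 + 9) = -10250/39 + 7 = -9977/39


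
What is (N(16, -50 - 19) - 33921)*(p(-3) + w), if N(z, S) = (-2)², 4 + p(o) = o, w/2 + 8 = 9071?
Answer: -614542123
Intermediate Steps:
w = 18126 (w = -16 + 2*9071 = -16 + 18142 = 18126)
p(o) = -4 + o
N(z, S) = 4
(N(16, -50 - 19) - 33921)*(p(-3) + w) = (4 - 33921)*((-4 - 3) + 18126) = -33917*(-7 + 18126) = -33917*18119 = -614542123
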